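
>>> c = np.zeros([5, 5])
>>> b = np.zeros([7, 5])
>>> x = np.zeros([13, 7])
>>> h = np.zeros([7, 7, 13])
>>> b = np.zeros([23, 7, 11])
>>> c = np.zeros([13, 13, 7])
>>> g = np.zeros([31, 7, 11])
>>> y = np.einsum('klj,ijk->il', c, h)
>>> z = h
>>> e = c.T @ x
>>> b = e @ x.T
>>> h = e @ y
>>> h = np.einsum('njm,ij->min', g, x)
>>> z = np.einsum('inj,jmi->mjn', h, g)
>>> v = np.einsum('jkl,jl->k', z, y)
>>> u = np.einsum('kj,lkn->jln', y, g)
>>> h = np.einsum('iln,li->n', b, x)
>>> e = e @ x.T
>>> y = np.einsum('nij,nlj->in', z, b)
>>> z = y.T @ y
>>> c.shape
(13, 13, 7)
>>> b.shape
(7, 13, 13)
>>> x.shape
(13, 7)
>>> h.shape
(13,)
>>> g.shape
(31, 7, 11)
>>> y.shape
(31, 7)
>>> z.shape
(7, 7)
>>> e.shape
(7, 13, 13)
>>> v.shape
(31,)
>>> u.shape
(13, 31, 11)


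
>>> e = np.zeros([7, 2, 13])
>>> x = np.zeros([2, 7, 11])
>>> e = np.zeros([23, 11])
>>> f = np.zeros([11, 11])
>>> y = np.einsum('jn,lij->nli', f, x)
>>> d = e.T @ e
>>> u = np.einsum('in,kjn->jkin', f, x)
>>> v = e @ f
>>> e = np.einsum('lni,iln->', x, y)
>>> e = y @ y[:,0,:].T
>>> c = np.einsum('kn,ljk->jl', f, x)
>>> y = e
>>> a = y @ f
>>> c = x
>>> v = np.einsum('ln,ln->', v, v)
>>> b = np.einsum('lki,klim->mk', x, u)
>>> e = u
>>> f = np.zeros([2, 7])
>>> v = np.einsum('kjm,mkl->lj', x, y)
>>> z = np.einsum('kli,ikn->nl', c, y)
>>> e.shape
(7, 2, 11, 11)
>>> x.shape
(2, 7, 11)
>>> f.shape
(2, 7)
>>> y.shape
(11, 2, 11)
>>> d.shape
(11, 11)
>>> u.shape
(7, 2, 11, 11)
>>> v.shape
(11, 7)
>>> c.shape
(2, 7, 11)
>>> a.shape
(11, 2, 11)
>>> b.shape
(11, 7)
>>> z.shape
(11, 7)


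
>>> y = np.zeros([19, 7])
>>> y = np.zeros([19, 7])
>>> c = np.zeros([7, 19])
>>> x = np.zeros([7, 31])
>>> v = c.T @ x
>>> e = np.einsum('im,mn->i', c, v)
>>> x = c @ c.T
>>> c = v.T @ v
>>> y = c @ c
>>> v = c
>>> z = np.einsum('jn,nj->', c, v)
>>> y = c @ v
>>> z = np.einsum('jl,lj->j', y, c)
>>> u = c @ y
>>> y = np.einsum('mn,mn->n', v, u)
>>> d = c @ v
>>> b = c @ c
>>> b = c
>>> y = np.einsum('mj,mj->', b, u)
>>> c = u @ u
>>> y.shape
()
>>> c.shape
(31, 31)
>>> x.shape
(7, 7)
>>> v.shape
(31, 31)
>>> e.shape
(7,)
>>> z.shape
(31,)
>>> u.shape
(31, 31)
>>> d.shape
(31, 31)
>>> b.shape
(31, 31)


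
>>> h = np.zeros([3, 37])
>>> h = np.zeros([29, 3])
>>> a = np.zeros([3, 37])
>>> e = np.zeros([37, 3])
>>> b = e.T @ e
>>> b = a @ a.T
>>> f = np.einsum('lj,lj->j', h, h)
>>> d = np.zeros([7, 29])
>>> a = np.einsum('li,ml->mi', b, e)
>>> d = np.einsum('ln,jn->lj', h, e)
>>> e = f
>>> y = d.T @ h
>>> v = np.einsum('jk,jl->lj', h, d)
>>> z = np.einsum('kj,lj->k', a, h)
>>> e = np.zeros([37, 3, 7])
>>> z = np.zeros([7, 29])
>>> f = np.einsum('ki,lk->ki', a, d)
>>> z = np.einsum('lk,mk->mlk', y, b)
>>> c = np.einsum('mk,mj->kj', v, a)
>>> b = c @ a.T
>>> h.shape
(29, 3)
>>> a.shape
(37, 3)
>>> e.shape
(37, 3, 7)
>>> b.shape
(29, 37)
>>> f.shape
(37, 3)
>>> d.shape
(29, 37)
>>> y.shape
(37, 3)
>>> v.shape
(37, 29)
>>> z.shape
(3, 37, 3)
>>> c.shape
(29, 3)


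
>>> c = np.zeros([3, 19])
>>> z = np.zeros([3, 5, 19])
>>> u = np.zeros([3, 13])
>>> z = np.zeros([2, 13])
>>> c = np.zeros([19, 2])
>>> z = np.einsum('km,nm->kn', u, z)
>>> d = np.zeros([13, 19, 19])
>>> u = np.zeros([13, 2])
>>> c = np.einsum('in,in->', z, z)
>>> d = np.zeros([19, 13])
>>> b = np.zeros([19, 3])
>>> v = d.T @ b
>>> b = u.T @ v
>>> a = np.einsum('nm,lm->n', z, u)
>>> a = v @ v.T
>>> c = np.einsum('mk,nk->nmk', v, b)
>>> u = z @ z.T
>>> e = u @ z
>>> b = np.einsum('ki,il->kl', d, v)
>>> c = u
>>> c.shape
(3, 3)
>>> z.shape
(3, 2)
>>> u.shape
(3, 3)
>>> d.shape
(19, 13)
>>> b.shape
(19, 3)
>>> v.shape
(13, 3)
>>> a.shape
(13, 13)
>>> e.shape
(3, 2)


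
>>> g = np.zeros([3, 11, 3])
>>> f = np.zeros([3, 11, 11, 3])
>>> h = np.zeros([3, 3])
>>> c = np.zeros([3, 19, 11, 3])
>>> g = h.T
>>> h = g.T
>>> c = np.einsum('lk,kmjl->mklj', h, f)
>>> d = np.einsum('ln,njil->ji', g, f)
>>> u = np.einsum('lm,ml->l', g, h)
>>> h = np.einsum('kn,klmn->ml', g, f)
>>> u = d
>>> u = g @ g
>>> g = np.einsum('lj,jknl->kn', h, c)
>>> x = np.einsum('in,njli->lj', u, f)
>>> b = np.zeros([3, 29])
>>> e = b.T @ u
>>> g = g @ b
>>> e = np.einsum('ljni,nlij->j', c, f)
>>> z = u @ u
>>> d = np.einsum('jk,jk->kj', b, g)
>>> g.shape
(3, 29)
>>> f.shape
(3, 11, 11, 3)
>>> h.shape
(11, 11)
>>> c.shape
(11, 3, 3, 11)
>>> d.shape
(29, 3)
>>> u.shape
(3, 3)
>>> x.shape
(11, 11)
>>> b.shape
(3, 29)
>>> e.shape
(3,)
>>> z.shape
(3, 3)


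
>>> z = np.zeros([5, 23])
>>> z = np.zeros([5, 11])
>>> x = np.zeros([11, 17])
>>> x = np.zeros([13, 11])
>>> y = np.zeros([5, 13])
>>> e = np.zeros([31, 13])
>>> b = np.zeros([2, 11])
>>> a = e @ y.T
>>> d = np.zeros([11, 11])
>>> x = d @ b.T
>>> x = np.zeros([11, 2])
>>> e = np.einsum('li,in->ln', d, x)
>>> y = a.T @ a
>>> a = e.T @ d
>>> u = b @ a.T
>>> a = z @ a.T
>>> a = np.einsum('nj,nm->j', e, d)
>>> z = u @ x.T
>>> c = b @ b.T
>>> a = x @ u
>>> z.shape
(2, 11)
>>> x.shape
(11, 2)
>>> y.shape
(5, 5)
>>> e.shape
(11, 2)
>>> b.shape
(2, 11)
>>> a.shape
(11, 2)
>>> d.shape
(11, 11)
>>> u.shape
(2, 2)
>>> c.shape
(2, 2)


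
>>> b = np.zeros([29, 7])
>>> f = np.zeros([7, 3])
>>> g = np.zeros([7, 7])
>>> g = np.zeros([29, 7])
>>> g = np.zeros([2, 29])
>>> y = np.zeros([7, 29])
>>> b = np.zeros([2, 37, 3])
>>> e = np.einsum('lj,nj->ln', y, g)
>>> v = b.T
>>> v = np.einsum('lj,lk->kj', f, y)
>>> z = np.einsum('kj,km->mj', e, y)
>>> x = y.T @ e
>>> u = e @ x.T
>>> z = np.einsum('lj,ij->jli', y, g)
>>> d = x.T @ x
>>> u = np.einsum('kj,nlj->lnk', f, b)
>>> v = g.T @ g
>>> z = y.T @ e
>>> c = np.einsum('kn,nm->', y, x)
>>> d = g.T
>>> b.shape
(2, 37, 3)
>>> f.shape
(7, 3)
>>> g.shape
(2, 29)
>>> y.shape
(7, 29)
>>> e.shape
(7, 2)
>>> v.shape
(29, 29)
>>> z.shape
(29, 2)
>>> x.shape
(29, 2)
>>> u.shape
(37, 2, 7)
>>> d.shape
(29, 2)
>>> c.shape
()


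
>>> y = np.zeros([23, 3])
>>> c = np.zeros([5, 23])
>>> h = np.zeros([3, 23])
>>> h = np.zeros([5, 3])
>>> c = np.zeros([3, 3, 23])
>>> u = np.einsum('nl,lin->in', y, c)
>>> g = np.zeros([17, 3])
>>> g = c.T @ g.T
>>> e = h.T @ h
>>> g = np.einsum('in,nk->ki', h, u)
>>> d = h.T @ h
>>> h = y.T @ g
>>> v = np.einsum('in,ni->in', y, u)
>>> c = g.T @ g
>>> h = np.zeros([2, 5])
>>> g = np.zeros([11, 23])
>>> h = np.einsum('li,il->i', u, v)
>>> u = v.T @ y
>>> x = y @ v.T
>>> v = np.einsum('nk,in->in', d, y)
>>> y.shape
(23, 3)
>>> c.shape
(5, 5)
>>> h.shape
(23,)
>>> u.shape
(3, 3)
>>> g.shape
(11, 23)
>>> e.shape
(3, 3)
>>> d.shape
(3, 3)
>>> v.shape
(23, 3)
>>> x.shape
(23, 23)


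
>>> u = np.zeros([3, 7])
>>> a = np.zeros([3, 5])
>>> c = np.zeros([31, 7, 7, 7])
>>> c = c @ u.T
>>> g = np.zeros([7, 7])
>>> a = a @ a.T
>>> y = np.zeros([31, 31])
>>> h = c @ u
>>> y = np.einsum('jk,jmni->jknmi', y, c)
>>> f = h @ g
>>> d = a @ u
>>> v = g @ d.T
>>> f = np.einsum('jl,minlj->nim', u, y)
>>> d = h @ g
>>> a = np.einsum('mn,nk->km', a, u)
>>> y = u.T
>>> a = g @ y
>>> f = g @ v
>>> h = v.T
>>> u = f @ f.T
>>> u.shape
(7, 7)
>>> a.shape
(7, 3)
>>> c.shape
(31, 7, 7, 3)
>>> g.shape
(7, 7)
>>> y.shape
(7, 3)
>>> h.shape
(3, 7)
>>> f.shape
(7, 3)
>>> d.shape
(31, 7, 7, 7)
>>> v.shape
(7, 3)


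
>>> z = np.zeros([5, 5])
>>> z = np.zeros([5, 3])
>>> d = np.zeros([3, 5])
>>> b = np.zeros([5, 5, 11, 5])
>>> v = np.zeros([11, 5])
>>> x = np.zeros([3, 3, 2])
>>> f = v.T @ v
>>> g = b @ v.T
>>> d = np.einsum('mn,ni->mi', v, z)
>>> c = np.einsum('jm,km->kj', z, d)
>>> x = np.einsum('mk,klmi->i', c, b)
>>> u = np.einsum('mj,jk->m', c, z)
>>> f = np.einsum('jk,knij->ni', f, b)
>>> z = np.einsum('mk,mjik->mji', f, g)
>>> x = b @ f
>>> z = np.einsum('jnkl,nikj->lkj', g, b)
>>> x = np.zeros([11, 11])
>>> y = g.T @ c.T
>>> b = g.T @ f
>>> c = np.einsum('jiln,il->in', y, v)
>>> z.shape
(11, 11, 5)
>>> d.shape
(11, 3)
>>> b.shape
(11, 11, 5, 11)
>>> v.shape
(11, 5)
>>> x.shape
(11, 11)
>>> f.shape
(5, 11)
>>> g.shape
(5, 5, 11, 11)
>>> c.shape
(11, 11)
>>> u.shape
(11,)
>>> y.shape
(11, 11, 5, 11)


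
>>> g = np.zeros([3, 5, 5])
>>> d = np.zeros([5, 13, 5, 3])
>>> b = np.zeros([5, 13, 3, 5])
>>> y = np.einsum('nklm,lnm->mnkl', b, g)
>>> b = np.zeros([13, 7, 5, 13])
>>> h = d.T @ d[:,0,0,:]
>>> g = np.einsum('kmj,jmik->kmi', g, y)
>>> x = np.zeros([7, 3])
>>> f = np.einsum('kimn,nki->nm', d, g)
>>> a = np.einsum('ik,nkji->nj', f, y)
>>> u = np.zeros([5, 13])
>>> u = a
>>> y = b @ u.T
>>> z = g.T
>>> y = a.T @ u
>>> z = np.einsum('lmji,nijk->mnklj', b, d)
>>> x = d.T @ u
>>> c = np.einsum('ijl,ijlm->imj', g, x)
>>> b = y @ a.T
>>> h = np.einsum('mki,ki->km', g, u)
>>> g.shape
(3, 5, 13)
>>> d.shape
(5, 13, 5, 3)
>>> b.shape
(13, 5)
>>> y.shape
(13, 13)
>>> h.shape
(5, 3)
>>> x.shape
(3, 5, 13, 13)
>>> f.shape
(3, 5)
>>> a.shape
(5, 13)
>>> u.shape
(5, 13)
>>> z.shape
(7, 5, 3, 13, 5)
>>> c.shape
(3, 13, 5)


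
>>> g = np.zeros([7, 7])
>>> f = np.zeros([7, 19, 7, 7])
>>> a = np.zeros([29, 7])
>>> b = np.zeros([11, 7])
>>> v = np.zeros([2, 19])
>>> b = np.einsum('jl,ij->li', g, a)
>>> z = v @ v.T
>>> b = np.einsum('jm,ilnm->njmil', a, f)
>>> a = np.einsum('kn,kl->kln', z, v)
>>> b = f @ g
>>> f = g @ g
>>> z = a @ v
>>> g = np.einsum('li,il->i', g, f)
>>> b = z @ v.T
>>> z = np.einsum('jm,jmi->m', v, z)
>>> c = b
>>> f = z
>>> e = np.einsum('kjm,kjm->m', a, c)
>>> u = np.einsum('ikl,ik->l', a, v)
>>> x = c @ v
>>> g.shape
(7,)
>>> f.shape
(19,)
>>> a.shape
(2, 19, 2)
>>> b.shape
(2, 19, 2)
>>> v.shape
(2, 19)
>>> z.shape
(19,)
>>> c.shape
(2, 19, 2)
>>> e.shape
(2,)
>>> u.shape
(2,)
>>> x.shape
(2, 19, 19)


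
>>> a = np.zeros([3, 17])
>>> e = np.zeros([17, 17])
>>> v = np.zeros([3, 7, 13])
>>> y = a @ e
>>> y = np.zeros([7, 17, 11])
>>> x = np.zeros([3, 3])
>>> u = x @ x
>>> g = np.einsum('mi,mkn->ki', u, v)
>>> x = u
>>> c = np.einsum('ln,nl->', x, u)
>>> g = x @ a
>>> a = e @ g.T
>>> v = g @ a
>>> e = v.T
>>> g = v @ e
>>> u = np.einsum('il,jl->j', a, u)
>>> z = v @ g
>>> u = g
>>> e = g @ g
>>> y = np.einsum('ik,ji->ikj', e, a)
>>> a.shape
(17, 3)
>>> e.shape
(3, 3)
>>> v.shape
(3, 3)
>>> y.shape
(3, 3, 17)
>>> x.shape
(3, 3)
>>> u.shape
(3, 3)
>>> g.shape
(3, 3)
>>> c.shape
()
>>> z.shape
(3, 3)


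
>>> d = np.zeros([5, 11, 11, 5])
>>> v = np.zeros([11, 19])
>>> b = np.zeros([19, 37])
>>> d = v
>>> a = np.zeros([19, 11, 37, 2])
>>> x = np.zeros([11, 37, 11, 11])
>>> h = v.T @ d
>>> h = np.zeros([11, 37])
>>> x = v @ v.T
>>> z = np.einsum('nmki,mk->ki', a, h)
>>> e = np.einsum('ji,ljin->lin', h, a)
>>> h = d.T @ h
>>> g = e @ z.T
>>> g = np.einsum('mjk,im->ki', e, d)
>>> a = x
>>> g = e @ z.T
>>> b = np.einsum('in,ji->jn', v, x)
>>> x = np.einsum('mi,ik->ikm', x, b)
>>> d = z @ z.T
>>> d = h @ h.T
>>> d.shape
(19, 19)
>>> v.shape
(11, 19)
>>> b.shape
(11, 19)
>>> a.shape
(11, 11)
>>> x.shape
(11, 19, 11)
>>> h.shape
(19, 37)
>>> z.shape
(37, 2)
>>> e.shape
(19, 37, 2)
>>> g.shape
(19, 37, 37)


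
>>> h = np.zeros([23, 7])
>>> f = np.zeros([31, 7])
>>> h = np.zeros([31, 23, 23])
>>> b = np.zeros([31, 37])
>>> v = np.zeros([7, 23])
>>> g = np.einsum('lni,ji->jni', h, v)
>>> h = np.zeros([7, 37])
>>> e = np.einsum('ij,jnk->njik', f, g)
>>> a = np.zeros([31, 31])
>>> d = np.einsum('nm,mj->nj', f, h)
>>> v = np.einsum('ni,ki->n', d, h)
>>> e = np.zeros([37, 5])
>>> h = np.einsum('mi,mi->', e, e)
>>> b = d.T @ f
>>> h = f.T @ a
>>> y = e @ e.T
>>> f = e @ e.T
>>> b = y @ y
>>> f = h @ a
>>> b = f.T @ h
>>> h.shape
(7, 31)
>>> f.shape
(7, 31)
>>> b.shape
(31, 31)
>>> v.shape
(31,)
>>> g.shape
(7, 23, 23)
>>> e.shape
(37, 5)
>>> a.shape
(31, 31)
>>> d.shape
(31, 37)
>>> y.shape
(37, 37)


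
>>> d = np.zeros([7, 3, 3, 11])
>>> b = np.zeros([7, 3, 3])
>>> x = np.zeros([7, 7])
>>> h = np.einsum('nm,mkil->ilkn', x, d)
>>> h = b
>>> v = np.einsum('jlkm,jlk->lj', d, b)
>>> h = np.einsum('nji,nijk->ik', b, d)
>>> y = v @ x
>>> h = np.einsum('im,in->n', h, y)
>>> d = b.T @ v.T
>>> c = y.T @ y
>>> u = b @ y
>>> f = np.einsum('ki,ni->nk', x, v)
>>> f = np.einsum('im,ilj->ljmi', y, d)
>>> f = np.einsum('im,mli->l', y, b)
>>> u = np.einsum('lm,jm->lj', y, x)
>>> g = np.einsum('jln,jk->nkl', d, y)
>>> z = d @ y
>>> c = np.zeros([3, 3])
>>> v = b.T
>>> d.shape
(3, 3, 3)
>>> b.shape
(7, 3, 3)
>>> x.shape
(7, 7)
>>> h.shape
(7,)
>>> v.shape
(3, 3, 7)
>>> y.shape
(3, 7)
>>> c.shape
(3, 3)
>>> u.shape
(3, 7)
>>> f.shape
(3,)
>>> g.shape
(3, 7, 3)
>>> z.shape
(3, 3, 7)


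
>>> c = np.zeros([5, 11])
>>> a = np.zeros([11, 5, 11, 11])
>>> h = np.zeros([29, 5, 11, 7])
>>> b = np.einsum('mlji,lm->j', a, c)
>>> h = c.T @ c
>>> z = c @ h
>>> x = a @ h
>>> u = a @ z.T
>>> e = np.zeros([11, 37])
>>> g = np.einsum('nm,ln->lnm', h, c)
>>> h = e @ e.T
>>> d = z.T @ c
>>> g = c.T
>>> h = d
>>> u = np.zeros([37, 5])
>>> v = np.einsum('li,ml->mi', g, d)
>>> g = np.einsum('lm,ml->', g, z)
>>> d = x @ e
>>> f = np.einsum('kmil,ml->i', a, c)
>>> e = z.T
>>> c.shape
(5, 11)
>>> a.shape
(11, 5, 11, 11)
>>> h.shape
(11, 11)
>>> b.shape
(11,)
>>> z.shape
(5, 11)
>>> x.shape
(11, 5, 11, 11)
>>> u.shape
(37, 5)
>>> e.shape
(11, 5)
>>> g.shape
()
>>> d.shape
(11, 5, 11, 37)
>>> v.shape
(11, 5)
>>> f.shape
(11,)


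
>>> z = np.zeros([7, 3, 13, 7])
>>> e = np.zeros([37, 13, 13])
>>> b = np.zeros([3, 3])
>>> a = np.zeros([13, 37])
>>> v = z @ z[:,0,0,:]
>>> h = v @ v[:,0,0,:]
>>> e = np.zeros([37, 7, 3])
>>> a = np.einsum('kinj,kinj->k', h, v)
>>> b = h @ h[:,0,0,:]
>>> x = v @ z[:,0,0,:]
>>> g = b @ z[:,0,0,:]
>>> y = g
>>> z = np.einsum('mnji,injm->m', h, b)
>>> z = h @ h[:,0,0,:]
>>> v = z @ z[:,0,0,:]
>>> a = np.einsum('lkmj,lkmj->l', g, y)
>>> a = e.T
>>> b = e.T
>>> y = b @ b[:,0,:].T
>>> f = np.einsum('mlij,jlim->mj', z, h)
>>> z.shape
(7, 3, 13, 7)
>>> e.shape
(37, 7, 3)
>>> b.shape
(3, 7, 37)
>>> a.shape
(3, 7, 37)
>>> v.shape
(7, 3, 13, 7)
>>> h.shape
(7, 3, 13, 7)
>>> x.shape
(7, 3, 13, 7)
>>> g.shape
(7, 3, 13, 7)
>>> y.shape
(3, 7, 3)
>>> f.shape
(7, 7)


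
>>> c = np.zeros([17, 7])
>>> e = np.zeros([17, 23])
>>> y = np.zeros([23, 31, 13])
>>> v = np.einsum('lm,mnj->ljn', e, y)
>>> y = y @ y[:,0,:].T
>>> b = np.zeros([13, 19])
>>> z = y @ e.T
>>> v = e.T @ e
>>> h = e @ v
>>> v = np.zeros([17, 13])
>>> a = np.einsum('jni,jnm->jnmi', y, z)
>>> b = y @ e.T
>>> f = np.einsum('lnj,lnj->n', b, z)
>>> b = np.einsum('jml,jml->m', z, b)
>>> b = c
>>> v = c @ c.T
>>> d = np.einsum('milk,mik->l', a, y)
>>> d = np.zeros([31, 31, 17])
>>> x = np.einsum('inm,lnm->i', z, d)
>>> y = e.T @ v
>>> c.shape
(17, 7)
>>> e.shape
(17, 23)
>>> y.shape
(23, 17)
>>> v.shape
(17, 17)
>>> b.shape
(17, 7)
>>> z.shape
(23, 31, 17)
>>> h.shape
(17, 23)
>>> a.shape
(23, 31, 17, 23)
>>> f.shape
(31,)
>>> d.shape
(31, 31, 17)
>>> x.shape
(23,)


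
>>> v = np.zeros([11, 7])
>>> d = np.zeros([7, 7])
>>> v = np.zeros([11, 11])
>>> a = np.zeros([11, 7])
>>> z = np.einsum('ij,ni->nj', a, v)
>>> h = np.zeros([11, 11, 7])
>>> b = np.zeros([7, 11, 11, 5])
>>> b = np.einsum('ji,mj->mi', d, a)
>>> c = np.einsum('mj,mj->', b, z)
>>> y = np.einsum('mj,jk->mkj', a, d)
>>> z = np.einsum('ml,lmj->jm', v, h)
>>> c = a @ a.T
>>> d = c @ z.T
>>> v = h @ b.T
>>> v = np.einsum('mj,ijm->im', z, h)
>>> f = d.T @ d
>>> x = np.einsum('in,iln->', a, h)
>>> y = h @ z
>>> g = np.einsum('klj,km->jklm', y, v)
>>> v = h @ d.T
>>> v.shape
(11, 11, 11)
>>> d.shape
(11, 7)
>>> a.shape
(11, 7)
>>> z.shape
(7, 11)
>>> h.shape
(11, 11, 7)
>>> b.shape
(11, 7)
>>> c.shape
(11, 11)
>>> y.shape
(11, 11, 11)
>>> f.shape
(7, 7)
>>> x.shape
()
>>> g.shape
(11, 11, 11, 7)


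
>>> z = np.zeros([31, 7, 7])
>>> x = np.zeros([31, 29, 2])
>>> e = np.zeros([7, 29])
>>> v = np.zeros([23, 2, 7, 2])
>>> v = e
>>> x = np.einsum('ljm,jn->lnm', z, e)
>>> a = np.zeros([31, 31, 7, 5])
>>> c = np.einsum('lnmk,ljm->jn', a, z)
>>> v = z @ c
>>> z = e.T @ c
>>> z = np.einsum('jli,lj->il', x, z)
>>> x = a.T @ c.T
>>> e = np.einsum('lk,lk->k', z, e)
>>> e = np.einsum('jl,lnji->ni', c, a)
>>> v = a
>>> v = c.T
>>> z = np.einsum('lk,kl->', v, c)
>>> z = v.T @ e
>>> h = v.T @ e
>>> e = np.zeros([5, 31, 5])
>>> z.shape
(7, 5)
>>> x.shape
(5, 7, 31, 7)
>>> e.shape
(5, 31, 5)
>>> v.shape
(31, 7)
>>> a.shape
(31, 31, 7, 5)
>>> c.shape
(7, 31)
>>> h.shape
(7, 5)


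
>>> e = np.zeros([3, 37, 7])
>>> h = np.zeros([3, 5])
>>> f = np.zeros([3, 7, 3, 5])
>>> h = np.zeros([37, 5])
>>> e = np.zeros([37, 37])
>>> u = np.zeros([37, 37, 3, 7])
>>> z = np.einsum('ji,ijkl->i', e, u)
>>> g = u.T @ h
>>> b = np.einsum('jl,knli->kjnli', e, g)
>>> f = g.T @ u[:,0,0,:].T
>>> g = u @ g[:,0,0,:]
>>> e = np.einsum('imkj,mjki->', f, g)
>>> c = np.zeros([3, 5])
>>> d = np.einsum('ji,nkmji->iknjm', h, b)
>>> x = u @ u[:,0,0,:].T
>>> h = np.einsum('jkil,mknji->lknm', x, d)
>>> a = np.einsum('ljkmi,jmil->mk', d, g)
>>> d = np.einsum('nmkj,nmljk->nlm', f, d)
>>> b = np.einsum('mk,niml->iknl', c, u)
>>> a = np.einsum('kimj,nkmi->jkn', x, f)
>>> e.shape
()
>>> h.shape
(37, 37, 7, 5)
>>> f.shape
(5, 37, 3, 37)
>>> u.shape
(37, 37, 3, 7)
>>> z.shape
(37,)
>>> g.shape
(37, 37, 3, 5)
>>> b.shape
(37, 5, 37, 7)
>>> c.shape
(3, 5)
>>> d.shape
(5, 7, 37)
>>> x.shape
(37, 37, 3, 37)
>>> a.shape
(37, 37, 5)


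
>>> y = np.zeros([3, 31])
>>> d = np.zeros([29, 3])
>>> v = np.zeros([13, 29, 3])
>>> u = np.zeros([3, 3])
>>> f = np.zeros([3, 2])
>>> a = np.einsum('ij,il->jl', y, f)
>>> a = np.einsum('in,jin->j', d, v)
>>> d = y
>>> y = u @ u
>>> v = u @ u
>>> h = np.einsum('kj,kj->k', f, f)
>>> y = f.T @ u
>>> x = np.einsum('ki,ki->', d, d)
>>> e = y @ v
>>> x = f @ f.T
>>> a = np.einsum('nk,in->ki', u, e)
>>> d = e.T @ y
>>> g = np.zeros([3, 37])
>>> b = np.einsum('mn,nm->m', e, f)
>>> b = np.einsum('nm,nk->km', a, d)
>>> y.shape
(2, 3)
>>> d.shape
(3, 3)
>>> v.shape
(3, 3)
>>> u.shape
(3, 3)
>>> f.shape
(3, 2)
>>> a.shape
(3, 2)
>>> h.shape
(3,)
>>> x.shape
(3, 3)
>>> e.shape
(2, 3)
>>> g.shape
(3, 37)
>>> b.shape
(3, 2)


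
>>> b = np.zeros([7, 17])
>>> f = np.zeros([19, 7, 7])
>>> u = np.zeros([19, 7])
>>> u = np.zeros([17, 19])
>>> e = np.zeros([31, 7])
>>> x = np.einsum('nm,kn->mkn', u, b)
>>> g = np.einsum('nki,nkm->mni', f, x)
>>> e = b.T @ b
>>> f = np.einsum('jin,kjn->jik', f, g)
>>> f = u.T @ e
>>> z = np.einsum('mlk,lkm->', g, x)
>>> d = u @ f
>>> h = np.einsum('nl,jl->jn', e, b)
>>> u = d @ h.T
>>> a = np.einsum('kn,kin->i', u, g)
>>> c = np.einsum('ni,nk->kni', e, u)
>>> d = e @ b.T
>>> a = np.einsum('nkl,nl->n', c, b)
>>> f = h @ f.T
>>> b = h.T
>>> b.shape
(17, 7)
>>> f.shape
(7, 19)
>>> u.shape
(17, 7)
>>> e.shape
(17, 17)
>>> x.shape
(19, 7, 17)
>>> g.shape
(17, 19, 7)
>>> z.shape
()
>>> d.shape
(17, 7)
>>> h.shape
(7, 17)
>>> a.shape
(7,)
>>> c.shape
(7, 17, 17)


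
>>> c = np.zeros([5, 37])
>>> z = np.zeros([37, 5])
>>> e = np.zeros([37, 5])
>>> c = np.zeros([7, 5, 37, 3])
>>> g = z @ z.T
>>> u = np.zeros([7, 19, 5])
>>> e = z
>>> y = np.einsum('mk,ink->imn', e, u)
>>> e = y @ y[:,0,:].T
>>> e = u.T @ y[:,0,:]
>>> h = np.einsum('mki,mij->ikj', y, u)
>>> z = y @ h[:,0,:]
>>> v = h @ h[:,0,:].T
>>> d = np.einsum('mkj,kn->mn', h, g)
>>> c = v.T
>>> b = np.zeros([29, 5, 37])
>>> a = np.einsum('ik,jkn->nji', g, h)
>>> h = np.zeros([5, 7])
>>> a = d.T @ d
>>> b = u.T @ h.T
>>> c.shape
(19, 37, 19)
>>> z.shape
(7, 37, 5)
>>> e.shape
(5, 19, 19)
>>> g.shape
(37, 37)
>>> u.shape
(7, 19, 5)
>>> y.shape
(7, 37, 19)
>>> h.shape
(5, 7)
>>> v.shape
(19, 37, 19)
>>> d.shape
(19, 37)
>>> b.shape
(5, 19, 5)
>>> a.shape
(37, 37)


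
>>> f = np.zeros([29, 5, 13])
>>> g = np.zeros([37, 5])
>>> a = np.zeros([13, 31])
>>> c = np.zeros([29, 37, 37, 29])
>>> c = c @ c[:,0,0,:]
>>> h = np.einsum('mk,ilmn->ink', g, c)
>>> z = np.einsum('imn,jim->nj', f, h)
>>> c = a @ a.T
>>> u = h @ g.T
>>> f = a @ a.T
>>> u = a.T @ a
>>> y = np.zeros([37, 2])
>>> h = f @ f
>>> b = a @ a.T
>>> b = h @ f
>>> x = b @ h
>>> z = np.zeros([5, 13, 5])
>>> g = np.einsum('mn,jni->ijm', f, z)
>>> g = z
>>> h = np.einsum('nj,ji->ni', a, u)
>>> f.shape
(13, 13)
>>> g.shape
(5, 13, 5)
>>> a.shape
(13, 31)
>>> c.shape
(13, 13)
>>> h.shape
(13, 31)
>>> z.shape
(5, 13, 5)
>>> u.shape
(31, 31)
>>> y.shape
(37, 2)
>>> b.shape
(13, 13)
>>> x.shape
(13, 13)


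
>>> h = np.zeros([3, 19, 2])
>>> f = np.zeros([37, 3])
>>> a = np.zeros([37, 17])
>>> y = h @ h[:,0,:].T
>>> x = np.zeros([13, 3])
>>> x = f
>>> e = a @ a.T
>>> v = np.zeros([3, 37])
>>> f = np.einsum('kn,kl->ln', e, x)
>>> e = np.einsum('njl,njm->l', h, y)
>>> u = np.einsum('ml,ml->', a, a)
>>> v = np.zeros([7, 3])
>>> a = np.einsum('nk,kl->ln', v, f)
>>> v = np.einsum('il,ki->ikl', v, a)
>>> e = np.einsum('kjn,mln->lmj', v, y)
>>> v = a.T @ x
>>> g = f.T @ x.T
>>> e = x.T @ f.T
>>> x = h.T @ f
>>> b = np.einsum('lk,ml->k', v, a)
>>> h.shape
(3, 19, 2)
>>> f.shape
(3, 37)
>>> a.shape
(37, 7)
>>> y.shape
(3, 19, 3)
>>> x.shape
(2, 19, 37)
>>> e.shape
(3, 3)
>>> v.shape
(7, 3)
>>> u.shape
()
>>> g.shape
(37, 37)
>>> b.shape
(3,)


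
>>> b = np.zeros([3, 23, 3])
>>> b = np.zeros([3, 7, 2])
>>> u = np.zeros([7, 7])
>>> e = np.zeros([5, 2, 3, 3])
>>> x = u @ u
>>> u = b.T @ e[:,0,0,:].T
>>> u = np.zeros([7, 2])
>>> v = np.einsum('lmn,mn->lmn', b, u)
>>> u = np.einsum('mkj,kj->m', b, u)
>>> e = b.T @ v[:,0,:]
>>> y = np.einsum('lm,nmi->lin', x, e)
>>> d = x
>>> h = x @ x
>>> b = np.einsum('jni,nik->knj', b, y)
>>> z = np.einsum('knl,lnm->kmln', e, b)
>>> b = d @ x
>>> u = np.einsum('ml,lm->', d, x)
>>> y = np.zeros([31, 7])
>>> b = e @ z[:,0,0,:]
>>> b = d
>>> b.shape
(7, 7)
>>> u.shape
()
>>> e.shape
(2, 7, 2)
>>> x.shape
(7, 7)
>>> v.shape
(3, 7, 2)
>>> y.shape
(31, 7)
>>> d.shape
(7, 7)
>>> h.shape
(7, 7)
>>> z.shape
(2, 3, 2, 7)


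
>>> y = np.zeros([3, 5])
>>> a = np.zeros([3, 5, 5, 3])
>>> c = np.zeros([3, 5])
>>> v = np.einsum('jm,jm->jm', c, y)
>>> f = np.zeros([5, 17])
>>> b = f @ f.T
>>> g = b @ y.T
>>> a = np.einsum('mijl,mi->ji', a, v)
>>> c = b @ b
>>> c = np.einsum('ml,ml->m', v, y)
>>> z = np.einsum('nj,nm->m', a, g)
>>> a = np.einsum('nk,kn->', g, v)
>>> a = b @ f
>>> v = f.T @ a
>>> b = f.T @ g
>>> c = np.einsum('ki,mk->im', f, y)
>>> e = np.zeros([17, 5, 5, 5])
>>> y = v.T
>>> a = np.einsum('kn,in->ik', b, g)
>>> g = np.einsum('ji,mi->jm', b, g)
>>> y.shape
(17, 17)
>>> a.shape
(5, 17)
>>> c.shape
(17, 3)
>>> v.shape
(17, 17)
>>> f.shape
(5, 17)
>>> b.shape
(17, 3)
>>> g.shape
(17, 5)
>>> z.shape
(3,)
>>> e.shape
(17, 5, 5, 5)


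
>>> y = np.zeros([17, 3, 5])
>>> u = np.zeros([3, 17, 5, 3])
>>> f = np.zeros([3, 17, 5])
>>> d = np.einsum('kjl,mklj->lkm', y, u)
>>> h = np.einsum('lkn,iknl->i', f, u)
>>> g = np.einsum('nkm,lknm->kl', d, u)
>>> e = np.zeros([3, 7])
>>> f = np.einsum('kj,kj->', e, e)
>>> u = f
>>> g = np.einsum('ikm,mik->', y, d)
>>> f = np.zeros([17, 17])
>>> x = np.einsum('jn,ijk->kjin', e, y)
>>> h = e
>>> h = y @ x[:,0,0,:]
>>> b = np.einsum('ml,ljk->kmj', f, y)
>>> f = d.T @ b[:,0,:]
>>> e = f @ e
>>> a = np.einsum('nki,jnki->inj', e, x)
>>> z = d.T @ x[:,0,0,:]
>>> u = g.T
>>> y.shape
(17, 3, 5)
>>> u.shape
()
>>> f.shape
(3, 17, 3)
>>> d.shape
(5, 17, 3)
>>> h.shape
(17, 3, 7)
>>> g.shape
()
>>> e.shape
(3, 17, 7)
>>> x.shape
(5, 3, 17, 7)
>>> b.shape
(5, 17, 3)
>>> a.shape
(7, 3, 5)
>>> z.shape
(3, 17, 7)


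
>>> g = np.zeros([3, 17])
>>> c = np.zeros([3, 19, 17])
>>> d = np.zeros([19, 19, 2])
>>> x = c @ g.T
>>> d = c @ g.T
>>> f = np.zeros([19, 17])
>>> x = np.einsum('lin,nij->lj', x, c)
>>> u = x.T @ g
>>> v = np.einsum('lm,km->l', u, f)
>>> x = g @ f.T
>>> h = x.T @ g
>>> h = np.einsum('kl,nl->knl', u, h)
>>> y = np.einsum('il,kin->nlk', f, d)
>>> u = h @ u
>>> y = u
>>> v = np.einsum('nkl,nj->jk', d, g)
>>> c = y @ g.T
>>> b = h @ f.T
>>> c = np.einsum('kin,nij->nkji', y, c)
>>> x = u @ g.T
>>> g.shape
(3, 17)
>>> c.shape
(17, 17, 3, 19)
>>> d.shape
(3, 19, 3)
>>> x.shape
(17, 19, 3)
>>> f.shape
(19, 17)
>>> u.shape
(17, 19, 17)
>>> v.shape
(17, 19)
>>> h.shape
(17, 19, 17)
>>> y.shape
(17, 19, 17)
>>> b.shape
(17, 19, 19)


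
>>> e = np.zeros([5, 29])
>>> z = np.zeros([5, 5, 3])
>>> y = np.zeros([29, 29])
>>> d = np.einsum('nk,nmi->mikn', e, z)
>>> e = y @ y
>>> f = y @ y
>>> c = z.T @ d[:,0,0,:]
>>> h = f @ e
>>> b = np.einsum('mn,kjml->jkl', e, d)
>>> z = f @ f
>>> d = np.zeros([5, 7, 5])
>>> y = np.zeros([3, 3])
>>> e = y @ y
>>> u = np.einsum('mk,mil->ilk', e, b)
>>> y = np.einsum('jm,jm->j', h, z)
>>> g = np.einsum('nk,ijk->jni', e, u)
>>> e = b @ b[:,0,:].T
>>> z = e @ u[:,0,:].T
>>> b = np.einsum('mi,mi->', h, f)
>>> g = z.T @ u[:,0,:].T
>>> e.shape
(3, 5, 3)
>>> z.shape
(3, 5, 5)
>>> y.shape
(29,)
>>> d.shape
(5, 7, 5)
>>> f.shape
(29, 29)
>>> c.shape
(3, 5, 5)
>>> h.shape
(29, 29)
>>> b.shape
()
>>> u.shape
(5, 5, 3)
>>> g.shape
(5, 5, 5)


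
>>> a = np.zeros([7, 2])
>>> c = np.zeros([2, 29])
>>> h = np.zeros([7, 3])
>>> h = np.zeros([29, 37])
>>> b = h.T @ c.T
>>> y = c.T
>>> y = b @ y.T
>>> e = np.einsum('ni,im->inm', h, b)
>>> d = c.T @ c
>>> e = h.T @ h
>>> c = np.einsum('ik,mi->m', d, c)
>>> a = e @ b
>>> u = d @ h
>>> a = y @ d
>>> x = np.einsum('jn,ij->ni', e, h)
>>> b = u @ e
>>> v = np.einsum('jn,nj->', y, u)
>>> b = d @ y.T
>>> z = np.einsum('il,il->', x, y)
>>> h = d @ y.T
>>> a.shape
(37, 29)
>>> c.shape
(2,)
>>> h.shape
(29, 37)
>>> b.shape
(29, 37)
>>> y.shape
(37, 29)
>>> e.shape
(37, 37)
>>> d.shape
(29, 29)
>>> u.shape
(29, 37)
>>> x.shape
(37, 29)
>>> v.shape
()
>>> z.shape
()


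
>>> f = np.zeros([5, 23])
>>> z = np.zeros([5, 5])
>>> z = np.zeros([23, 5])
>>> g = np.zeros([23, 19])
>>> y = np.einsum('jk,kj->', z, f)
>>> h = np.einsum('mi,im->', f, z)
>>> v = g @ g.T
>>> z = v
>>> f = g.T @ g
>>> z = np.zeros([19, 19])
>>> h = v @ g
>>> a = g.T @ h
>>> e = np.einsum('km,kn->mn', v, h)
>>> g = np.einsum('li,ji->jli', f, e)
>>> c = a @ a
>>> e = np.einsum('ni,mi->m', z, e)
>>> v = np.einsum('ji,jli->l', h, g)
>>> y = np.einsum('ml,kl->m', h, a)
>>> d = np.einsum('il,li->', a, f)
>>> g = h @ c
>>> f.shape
(19, 19)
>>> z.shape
(19, 19)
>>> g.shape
(23, 19)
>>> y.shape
(23,)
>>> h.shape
(23, 19)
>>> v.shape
(19,)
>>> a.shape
(19, 19)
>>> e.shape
(23,)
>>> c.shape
(19, 19)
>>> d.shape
()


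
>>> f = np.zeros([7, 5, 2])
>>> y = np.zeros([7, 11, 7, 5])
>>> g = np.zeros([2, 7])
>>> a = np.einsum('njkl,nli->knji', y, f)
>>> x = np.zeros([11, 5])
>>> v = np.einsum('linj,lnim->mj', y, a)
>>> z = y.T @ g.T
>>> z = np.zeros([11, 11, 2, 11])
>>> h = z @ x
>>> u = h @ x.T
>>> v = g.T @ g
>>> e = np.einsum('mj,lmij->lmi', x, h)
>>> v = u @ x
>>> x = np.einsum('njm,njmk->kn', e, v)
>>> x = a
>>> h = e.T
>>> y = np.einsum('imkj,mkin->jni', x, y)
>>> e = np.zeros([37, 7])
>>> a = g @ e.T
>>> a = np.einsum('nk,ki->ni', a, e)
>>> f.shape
(7, 5, 2)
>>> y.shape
(2, 5, 7)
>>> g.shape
(2, 7)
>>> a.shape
(2, 7)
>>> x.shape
(7, 7, 11, 2)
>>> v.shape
(11, 11, 2, 5)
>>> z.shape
(11, 11, 2, 11)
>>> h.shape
(2, 11, 11)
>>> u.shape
(11, 11, 2, 11)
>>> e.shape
(37, 7)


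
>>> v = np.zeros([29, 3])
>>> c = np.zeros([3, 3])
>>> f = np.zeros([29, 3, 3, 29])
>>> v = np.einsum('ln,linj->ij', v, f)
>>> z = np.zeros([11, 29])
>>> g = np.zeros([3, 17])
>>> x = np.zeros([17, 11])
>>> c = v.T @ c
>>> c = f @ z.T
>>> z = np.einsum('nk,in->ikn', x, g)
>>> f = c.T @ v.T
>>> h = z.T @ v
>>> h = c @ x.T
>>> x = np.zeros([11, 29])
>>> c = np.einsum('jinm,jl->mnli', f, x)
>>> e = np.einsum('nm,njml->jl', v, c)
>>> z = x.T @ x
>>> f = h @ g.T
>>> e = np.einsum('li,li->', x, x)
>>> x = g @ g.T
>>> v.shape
(3, 29)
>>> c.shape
(3, 3, 29, 3)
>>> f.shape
(29, 3, 3, 3)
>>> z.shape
(29, 29)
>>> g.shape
(3, 17)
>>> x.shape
(3, 3)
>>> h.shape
(29, 3, 3, 17)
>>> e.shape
()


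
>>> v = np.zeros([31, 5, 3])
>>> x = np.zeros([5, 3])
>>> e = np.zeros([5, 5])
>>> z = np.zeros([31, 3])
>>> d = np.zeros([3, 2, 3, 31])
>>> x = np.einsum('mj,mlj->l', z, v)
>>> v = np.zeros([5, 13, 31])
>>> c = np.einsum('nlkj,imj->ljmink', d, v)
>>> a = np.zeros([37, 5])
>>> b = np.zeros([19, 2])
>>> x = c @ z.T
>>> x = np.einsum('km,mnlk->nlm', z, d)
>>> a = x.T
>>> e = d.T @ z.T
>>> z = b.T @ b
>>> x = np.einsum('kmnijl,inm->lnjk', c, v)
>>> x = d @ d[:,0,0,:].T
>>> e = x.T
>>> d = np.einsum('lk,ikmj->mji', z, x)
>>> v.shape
(5, 13, 31)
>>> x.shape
(3, 2, 3, 3)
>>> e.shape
(3, 3, 2, 3)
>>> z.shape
(2, 2)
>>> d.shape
(3, 3, 3)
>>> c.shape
(2, 31, 13, 5, 3, 3)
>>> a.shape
(3, 3, 2)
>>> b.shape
(19, 2)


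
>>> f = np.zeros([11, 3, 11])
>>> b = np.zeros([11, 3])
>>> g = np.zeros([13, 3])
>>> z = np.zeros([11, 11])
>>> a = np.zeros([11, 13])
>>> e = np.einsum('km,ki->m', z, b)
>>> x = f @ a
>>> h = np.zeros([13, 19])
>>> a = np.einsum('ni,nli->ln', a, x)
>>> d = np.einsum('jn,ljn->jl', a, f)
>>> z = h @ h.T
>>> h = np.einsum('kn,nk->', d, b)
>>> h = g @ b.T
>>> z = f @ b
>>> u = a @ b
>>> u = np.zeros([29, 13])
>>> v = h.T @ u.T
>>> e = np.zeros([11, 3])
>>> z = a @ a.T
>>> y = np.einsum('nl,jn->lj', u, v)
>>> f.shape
(11, 3, 11)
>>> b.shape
(11, 3)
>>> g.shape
(13, 3)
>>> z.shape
(3, 3)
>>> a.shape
(3, 11)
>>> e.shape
(11, 3)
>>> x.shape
(11, 3, 13)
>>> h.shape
(13, 11)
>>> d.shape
(3, 11)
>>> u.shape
(29, 13)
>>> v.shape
(11, 29)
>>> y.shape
(13, 11)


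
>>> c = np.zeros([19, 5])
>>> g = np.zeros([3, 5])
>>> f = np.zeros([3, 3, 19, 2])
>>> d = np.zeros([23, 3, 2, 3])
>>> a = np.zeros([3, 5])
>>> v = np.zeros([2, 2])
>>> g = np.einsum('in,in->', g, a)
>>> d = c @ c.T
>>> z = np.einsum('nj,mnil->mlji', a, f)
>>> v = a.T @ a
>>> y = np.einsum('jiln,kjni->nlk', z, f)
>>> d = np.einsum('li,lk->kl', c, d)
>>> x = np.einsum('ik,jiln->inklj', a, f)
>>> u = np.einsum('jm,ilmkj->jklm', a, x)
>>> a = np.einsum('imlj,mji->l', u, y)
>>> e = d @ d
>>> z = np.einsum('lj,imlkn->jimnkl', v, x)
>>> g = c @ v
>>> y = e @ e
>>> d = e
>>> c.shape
(19, 5)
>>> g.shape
(19, 5)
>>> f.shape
(3, 3, 19, 2)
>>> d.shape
(19, 19)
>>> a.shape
(2,)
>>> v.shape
(5, 5)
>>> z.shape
(5, 3, 2, 3, 19, 5)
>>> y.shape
(19, 19)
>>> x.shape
(3, 2, 5, 19, 3)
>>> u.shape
(3, 19, 2, 5)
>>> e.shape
(19, 19)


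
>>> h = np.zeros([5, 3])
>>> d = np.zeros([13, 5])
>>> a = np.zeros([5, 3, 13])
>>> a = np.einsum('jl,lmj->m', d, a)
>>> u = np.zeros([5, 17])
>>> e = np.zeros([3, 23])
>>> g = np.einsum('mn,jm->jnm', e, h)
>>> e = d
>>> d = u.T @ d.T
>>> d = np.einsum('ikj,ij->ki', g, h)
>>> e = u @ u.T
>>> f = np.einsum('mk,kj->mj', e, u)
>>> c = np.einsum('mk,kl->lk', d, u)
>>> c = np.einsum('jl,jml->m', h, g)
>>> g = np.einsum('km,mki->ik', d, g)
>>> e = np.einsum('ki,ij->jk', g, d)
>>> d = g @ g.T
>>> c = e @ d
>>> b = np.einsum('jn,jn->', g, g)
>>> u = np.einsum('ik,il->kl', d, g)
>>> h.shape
(5, 3)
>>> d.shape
(3, 3)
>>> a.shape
(3,)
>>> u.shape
(3, 23)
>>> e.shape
(5, 3)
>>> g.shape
(3, 23)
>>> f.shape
(5, 17)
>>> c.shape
(5, 3)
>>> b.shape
()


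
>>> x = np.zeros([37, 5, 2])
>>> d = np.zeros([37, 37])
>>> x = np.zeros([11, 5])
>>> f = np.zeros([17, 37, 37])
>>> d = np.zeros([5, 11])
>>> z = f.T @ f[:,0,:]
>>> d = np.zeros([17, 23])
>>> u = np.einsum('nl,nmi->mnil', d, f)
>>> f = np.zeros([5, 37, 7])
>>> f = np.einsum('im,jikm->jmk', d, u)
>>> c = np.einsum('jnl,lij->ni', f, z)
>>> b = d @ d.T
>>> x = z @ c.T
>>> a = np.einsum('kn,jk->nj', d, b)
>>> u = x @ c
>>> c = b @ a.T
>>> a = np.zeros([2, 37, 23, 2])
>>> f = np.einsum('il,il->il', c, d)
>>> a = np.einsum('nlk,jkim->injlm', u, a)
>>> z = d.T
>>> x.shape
(37, 37, 23)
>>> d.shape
(17, 23)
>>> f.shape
(17, 23)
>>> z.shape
(23, 17)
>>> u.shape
(37, 37, 37)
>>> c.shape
(17, 23)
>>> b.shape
(17, 17)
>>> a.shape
(23, 37, 2, 37, 2)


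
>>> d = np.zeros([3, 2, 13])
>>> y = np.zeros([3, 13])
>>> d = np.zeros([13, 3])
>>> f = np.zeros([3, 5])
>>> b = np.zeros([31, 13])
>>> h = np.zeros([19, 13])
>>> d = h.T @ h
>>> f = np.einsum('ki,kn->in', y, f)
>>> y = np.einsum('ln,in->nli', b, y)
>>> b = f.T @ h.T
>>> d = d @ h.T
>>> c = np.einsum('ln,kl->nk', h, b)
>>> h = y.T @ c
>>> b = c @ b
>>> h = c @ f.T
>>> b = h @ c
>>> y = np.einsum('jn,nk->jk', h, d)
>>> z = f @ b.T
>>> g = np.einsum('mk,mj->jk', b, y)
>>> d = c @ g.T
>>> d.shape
(13, 19)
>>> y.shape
(13, 19)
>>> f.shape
(13, 5)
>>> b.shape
(13, 5)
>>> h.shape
(13, 13)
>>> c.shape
(13, 5)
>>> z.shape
(13, 13)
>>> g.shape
(19, 5)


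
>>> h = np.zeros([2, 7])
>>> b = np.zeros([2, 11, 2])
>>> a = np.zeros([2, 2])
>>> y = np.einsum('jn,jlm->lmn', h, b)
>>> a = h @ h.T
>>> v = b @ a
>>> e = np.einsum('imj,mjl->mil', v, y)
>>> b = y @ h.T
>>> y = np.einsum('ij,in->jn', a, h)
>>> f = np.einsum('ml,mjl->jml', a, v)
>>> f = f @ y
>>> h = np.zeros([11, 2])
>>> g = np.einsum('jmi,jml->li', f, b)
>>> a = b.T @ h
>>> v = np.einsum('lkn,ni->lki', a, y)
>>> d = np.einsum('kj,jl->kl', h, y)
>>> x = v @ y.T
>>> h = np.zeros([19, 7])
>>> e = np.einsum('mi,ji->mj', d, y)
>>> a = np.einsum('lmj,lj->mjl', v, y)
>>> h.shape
(19, 7)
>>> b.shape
(11, 2, 2)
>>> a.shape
(2, 7, 2)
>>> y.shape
(2, 7)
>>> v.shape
(2, 2, 7)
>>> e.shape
(11, 2)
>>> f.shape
(11, 2, 7)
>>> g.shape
(2, 7)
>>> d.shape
(11, 7)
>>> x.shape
(2, 2, 2)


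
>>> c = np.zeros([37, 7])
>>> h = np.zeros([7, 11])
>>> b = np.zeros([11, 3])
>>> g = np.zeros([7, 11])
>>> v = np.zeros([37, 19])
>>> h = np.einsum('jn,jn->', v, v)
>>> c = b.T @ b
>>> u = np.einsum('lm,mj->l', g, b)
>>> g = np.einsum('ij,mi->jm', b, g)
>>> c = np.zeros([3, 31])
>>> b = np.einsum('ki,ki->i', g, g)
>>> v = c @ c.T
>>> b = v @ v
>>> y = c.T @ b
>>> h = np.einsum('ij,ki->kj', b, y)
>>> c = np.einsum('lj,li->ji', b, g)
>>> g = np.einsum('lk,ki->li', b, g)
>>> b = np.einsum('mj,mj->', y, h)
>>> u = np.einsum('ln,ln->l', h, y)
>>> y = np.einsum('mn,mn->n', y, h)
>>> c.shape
(3, 7)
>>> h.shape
(31, 3)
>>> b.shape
()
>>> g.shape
(3, 7)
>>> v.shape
(3, 3)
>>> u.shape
(31,)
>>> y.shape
(3,)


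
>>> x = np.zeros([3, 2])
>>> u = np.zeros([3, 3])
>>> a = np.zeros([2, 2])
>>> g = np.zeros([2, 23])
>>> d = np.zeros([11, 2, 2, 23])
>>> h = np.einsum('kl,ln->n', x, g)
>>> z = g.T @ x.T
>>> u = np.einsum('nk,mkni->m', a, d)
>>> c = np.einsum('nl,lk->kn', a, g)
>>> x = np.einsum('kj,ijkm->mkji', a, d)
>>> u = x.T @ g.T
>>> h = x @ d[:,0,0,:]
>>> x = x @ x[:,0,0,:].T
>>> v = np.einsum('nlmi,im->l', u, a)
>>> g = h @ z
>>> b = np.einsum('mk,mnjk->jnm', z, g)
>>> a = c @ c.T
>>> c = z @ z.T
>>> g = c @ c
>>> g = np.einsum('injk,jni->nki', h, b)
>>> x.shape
(23, 2, 2, 23)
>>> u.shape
(11, 2, 2, 2)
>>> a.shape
(23, 23)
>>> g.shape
(2, 23, 23)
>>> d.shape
(11, 2, 2, 23)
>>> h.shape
(23, 2, 2, 23)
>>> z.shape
(23, 3)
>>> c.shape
(23, 23)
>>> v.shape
(2,)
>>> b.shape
(2, 2, 23)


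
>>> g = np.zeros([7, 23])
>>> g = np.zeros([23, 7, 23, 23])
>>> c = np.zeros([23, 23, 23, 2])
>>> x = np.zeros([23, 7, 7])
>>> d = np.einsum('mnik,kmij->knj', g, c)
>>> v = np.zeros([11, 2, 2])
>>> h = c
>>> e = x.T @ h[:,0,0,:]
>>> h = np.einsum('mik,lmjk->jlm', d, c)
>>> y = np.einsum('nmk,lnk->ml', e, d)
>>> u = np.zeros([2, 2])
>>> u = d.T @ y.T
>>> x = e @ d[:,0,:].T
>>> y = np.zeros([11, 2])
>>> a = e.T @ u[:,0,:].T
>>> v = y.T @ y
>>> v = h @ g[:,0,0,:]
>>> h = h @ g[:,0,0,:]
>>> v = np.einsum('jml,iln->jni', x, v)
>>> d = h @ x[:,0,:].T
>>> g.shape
(23, 7, 23, 23)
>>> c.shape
(23, 23, 23, 2)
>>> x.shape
(7, 7, 23)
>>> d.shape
(23, 23, 7)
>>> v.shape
(7, 23, 23)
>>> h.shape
(23, 23, 23)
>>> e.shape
(7, 7, 2)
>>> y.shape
(11, 2)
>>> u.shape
(2, 7, 7)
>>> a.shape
(2, 7, 2)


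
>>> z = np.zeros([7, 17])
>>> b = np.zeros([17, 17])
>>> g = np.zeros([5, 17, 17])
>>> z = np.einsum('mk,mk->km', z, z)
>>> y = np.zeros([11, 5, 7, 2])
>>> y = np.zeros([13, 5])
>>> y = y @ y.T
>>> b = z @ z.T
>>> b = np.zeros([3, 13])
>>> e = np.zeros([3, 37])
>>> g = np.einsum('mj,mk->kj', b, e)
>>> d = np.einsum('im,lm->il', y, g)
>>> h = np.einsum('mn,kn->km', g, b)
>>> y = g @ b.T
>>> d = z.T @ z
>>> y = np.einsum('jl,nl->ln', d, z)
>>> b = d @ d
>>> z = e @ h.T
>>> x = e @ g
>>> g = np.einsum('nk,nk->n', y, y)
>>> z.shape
(3, 3)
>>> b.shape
(7, 7)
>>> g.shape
(7,)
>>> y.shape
(7, 17)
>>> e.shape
(3, 37)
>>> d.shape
(7, 7)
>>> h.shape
(3, 37)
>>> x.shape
(3, 13)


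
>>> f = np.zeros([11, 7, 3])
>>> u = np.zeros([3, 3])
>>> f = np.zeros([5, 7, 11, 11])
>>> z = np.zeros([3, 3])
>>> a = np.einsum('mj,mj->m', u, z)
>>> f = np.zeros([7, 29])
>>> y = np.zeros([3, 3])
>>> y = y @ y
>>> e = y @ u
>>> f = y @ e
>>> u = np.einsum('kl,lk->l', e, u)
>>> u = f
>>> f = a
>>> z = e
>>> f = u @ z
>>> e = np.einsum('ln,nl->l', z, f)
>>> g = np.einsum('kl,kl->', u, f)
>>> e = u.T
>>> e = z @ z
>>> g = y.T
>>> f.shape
(3, 3)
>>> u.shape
(3, 3)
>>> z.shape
(3, 3)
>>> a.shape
(3,)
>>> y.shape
(3, 3)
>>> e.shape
(3, 3)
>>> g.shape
(3, 3)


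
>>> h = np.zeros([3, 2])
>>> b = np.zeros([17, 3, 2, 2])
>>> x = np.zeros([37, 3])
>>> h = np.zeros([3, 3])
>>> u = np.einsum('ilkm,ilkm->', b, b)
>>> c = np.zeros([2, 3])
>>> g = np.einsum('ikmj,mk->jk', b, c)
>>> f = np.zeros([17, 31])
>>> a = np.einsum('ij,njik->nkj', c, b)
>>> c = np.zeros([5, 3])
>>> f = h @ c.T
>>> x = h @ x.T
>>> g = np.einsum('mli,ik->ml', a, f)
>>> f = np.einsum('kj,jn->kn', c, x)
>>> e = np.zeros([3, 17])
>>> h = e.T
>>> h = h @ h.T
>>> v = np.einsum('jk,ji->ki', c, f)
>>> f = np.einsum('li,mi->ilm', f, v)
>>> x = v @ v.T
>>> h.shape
(17, 17)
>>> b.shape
(17, 3, 2, 2)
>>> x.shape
(3, 3)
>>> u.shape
()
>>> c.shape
(5, 3)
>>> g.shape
(17, 2)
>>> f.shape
(37, 5, 3)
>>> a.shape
(17, 2, 3)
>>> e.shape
(3, 17)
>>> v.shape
(3, 37)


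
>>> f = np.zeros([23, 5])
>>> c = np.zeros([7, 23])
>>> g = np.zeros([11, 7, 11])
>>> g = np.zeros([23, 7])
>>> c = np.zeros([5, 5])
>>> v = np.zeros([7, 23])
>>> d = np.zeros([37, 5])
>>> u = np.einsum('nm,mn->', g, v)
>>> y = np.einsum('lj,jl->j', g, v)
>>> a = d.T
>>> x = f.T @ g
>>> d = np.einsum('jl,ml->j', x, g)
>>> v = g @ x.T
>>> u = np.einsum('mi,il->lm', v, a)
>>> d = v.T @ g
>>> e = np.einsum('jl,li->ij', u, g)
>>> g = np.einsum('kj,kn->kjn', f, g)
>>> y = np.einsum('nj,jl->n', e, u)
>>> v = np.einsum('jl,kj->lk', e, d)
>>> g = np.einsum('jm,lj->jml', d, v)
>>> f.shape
(23, 5)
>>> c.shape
(5, 5)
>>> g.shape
(5, 7, 37)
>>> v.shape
(37, 5)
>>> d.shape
(5, 7)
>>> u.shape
(37, 23)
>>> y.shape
(7,)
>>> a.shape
(5, 37)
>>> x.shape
(5, 7)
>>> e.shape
(7, 37)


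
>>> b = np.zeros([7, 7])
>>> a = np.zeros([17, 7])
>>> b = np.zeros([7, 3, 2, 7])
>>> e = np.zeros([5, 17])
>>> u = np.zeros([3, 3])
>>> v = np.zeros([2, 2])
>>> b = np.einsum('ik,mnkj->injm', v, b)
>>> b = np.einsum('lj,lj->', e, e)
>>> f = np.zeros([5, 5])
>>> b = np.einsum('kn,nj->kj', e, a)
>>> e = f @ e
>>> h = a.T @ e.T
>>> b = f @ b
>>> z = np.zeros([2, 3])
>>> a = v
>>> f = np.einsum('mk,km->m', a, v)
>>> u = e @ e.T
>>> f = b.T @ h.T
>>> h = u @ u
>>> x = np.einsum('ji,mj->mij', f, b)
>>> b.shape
(5, 7)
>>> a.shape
(2, 2)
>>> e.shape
(5, 17)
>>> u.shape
(5, 5)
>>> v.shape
(2, 2)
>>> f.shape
(7, 7)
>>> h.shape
(5, 5)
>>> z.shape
(2, 3)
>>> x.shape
(5, 7, 7)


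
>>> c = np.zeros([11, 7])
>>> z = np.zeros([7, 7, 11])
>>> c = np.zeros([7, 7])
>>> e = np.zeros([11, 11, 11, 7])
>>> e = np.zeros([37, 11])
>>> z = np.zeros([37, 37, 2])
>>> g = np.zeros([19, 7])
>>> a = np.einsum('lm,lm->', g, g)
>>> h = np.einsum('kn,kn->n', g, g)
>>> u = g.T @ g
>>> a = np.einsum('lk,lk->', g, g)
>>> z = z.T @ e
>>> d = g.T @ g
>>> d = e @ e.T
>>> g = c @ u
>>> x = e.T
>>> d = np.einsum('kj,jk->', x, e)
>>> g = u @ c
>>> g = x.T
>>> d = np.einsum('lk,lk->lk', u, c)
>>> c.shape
(7, 7)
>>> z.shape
(2, 37, 11)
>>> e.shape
(37, 11)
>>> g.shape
(37, 11)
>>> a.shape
()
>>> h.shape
(7,)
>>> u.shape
(7, 7)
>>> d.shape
(7, 7)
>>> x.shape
(11, 37)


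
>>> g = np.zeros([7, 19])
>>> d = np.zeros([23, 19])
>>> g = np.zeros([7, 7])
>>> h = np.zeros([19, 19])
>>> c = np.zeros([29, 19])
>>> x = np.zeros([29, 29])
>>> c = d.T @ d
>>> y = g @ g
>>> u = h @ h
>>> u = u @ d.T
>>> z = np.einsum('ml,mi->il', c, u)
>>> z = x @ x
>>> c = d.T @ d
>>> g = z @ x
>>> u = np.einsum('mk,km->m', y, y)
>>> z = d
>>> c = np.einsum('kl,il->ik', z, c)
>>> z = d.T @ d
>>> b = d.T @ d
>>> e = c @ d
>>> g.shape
(29, 29)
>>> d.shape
(23, 19)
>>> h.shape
(19, 19)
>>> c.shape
(19, 23)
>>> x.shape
(29, 29)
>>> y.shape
(7, 7)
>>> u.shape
(7,)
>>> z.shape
(19, 19)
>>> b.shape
(19, 19)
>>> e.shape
(19, 19)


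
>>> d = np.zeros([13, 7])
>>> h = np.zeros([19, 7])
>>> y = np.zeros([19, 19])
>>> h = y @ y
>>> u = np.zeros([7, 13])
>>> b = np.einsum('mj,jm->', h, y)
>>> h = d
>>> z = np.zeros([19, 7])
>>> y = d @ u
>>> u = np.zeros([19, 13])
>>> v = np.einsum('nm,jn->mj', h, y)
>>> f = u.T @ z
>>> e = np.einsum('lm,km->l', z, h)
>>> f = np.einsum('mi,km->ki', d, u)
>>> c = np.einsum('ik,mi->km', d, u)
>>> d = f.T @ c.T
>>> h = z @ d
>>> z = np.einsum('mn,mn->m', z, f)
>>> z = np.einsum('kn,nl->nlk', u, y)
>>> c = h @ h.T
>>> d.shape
(7, 7)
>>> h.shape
(19, 7)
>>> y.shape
(13, 13)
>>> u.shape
(19, 13)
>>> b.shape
()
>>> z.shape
(13, 13, 19)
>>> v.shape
(7, 13)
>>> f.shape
(19, 7)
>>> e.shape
(19,)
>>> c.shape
(19, 19)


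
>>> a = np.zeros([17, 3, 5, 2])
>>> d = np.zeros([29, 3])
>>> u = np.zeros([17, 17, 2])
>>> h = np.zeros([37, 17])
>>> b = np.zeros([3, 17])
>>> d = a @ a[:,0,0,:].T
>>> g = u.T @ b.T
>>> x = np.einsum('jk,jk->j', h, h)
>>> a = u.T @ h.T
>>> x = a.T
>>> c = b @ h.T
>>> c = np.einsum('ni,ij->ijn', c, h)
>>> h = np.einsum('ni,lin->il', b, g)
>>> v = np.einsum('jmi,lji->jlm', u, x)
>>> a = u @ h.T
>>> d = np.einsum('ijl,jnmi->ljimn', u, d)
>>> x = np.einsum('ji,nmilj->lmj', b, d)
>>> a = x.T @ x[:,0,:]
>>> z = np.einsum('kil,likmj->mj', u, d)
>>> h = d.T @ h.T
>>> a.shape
(3, 17, 3)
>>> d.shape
(2, 17, 17, 5, 3)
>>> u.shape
(17, 17, 2)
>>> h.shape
(3, 5, 17, 17, 17)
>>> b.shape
(3, 17)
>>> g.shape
(2, 17, 3)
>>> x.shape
(5, 17, 3)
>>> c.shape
(37, 17, 3)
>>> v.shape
(17, 37, 17)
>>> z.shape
(5, 3)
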